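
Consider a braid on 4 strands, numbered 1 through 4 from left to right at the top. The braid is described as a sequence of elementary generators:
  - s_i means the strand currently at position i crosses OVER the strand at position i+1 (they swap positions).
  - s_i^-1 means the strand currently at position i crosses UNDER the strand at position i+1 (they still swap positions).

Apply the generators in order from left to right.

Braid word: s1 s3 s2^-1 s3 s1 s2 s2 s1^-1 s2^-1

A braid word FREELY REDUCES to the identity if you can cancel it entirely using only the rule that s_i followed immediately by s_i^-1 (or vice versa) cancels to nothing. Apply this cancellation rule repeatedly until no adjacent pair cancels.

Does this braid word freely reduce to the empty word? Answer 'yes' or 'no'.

Answer: no

Derivation:
Gen 1 (s1): push. Stack: [s1]
Gen 2 (s3): push. Stack: [s1 s3]
Gen 3 (s2^-1): push. Stack: [s1 s3 s2^-1]
Gen 4 (s3): push. Stack: [s1 s3 s2^-1 s3]
Gen 5 (s1): push. Stack: [s1 s3 s2^-1 s3 s1]
Gen 6 (s2): push. Stack: [s1 s3 s2^-1 s3 s1 s2]
Gen 7 (s2): push. Stack: [s1 s3 s2^-1 s3 s1 s2 s2]
Gen 8 (s1^-1): push. Stack: [s1 s3 s2^-1 s3 s1 s2 s2 s1^-1]
Gen 9 (s2^-1): push. Stack: [s1 s3 s2^-1 s3 s1 s2 s2 s1^-1 s2^-1]
Reduced word: s1 s3 s2^-1 s3 s1 s2 s2 s1^-1 s2^-1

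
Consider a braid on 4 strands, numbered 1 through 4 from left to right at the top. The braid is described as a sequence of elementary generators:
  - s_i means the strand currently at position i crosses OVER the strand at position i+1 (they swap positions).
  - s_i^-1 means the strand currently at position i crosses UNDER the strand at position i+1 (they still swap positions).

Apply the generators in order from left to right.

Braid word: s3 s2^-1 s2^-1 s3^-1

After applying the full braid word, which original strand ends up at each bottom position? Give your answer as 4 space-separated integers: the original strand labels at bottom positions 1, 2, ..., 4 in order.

Answer: 1 2 3 4

Derivation:
Gen 1 (s3): strand 3 crosses over strand 4. Perm now: [1 2 4 3]
Gen 2 (s2^-1): strand 2 crosses under strand 4. Perm now: [1 4 2 3]
Gen 3 (s2^-1): strand 4 crosses under strand 2. Perm now: [1 2 4 3]
Gen 4 (s3^-1): strand 4 crosses under strand 3. Perm now: [1 2 3 4]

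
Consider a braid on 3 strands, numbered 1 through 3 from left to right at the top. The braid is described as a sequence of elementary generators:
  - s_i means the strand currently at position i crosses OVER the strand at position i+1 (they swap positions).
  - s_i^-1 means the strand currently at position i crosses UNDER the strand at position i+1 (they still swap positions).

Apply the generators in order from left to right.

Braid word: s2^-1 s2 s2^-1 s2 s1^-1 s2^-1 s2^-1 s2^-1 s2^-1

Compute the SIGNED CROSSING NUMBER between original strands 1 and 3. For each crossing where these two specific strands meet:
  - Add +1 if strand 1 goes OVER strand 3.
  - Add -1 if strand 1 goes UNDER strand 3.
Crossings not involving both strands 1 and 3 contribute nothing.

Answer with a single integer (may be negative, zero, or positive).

Gen 1: crossing 2x3. Both 1&3? no. Sum: 0
Gen 2: crossing 3x2. Both 1&3? no. Sum: 0
Gen 3: crossing 2x3. Both 1&3? no. Sum: 0
Gen 4: crossing 3x2. Both 1&3? no. Sum: 0
Gen 5: crossing 1x2. Both 1&3? no. Sum: 0
Gen 6: 1 under 3. Both 1&3? yes. Contrib: -1. Sum: -1
Gen 7: 3 under 1. Both 1&3? yes. Contrib: +1. Sum: 0
Gen 8: 1 under 3. Both 1&3? yes. Contrib: -1. Sum: -1
Gen 9: 3 under 1. Both 1&3? yes. Contrib: +1. Sum: 0

Answer: 0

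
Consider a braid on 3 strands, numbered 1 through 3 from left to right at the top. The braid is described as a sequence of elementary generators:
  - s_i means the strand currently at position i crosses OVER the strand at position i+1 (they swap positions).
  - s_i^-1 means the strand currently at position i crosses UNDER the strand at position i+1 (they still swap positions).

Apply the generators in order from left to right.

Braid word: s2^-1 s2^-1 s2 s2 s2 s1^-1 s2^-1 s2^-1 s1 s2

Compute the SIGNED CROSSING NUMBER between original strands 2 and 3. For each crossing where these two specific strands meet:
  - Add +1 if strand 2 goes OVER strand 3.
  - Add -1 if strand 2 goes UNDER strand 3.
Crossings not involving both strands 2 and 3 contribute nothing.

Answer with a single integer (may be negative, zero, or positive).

Answer: 0

Derivation:
Gen 1: 2 under 3. Both 2&3? yes. Contrib: -1. Sum: -1
Gen 2: 3 under 2. Both 2&3? yes. Contrib: +1. Sum: 0
Gen 3: 2 over 3. Both 2&3? yes. Contrib: +1. Sum: 1
Gen 4: 3 over 2. Both 2&3? yes. Contrib: -1. Sum: 0
Gen 5: 2 over 3. Both 2&3? yes. Contrib: +1. Sum: 1
Gen 6: crossing 1x3. Both 2&3? no. Sum: 1
Gen 7: crossing 1x2. Both 2&3? no. Sum: 1
Gen 8: crossing 2x1. Both 2&3? no. Sum: 1
Gen 9: crossing 3x1. Both 2&3? no. Sum: 1
Gen 10: 3 over 2. Both 2&3? yes. Contrib: -1. Sum: 0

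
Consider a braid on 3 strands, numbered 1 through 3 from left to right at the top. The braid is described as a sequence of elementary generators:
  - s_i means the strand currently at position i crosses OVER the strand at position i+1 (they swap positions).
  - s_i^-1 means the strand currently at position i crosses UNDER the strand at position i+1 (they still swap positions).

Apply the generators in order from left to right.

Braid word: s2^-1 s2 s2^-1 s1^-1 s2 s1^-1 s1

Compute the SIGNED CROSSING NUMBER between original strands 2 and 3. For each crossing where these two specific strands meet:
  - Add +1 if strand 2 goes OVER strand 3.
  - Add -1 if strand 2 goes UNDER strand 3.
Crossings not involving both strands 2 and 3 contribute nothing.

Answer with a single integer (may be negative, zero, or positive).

Gen 1: 2 under 3. Both 2&3? yes. Contrib: -1. Sum: -1
Gen 2: 3 over 2. Both 2&3? yes. Contrib: -1. Sum: -2
Gen 3: 2 under 3. Both 2&3? yes. Contrib: -1. Sum: -3
Gen 4: crossing 1x3. Both 2&3? no. Sum: -3
Gen 5: crossing 1x2. Both 2&3? no. Sum: -3
Gen 6: 3 under 2. Both 2&3? yes. Contrib: +1. Sum: -2
Gen 7: 2 over 3. Both 2&3? yes. Contrib: +1. Sum: -1

Answer: -1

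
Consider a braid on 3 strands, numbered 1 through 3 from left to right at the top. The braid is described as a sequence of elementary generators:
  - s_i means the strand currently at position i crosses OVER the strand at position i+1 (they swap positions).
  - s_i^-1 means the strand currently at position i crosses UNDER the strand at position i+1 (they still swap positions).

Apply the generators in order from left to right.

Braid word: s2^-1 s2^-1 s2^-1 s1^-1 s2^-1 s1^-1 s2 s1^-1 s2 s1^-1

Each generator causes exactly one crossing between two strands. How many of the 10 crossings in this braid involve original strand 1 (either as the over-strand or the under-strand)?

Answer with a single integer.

Gen 1: crossing 2x3. Involves strand 1? no. Count so far: 0
Gen 2: crossing 3x2. Involves strand 1? no. Count so far: 0
Gen 3: crossing 2x3. Involves strand 1? no. Count so far: 0
Gen 4: crossing 1x3. Involves strand 1? yes. Count so far: 1
Gen 5: crossing 1x2. Involves strand 1? yes. Count so far: 2
Gen 6: crossing 3x2. Involves strand 1? no. Count so far: 2
Gen 7: crossing 3x1. Involves strand 1? yes. Count so far: 3
Gen 8: crossing 2x1. Involves strand 1? yes. Count so far: 4
Gen 9: crossing 2x3. Involves strand 1? no. Count so far: 4
Gen 10: crossing 1x3. Involves strand 1? yes. Count so far: 5

Answer: 5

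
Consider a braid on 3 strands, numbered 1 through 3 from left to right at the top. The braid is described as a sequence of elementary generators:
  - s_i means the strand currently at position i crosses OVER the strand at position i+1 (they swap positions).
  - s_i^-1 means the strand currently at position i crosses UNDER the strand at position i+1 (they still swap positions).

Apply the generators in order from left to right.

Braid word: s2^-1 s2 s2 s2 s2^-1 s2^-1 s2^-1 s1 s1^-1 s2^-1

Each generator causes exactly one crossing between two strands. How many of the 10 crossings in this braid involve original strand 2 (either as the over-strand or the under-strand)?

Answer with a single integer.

Answer: 8

Derivation:
Gen 1: crossing 2x3. Involves strand 2? yes. Count so far: 1
Gen 2: crossing 3x2. Involves strand 2? yes. Count so far: 2
Gen 3: crossing 2x3. Involves strand 2? yes. Count so far: 3
Gen 4: crossing 3x2. Involves strand 2? yes. Count so far: 4
Gen 5: crossing 2x3. Involves strand 2? yes. Count so far: 5
Gen 6: crossing 3x2. Involves strand 2? yes. Count so far: 6
Gen 7: crossing 2x3. Involves strand 2? yes. Count so far: 7
Gen 8: crossing 1x3. Involves strand 2? no. Count so far: 7
Gen 9: crossing 3x1. Involves strand 2? no. Count so far: 7
Gen 10: crossing 3x2. Involves strand 2? yes. Count so far: 8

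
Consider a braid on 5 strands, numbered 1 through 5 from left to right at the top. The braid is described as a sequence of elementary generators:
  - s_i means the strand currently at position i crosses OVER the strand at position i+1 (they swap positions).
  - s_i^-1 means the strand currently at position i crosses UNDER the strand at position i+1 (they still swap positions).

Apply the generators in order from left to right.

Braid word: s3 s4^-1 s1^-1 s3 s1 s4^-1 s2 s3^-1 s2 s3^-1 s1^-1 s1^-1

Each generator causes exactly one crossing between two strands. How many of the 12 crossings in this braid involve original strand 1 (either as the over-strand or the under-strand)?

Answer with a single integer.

Answer: 4

Derivation:
Gen 1: crossing 3x4. Involves strand 1? no. Count so far: 0
Gen 2: crossing 3x5. Involves strand 1? no. Count so far: 0
Gen 3: crossing 1x2. Involves strand 1? yes. Count so far: 1
Gen 4: crossing 4x5. Involves strand 1? no. Count so far: 1
Gen 5: crossing 2x1. Involves strand 1? yes. Count so far: 2
Gen 6: crossing 4x3. Involves strand 1? no. Count so far: 2
Gen 7: crossing 2x5. Involves strand 1? no. Count so far: 2
Gen 8: crossing 2x3. Involves strand 1? no. Count so far: 2
Gen 9: crossing 5x3. Involves strand 1? no. Count so far: 2
Gen 10: crossing 5x2. Involves strand 1? no. Count so far: 2
Gen 11: crossing 1x3. Involves strand 1? yes. Count so far: 3
Gen 12: crossing 3x1. Involves strand 1? yes. Count so far: 4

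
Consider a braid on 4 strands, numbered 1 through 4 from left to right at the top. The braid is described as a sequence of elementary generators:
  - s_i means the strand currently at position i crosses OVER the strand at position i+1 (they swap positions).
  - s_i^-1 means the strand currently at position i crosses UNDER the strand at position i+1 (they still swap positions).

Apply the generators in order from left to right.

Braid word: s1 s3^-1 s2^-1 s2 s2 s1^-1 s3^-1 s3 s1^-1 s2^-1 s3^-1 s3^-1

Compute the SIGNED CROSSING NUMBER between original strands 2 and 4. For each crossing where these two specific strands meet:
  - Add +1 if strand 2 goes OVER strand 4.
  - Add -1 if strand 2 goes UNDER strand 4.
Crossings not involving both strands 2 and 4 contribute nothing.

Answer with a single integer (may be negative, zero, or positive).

Answer: 0

Derivation:
Gen 1: crossing 1x2. Both 2&4? no. Sum: 0
Gen 2: crossing 3x4. Both 2&4? no. Sum: 0
Gen 3: crossing 1x4. Both 2&4? no. Sum: 0
Gen 4: crossing 4x1. Both 2&4? no. Sum: 0
Gen 5: crossing 1x4. Both 2&4? no. Sum: 0
Gen 6: 2 under 4. Both 2&4? yes. Contrib: -1. Sum: -1
Gen 7: crossing 1x3. Both 2&4? no. Sum: -1
Gen 8: crossing 3x1. Both 2&4? no. Sum: -1
Gen 9: 4 under 2. Both 2&4? yes. Contrib: +1. Sum: 0
Gen 10: crossing 4x1. Both 2&4? no. Sum: 0
Gen 11: crossing 4x3. Both 2&4? no. Sum: 0
Gen 12: crossing 3x4. Both 2&4? no. Sum: 0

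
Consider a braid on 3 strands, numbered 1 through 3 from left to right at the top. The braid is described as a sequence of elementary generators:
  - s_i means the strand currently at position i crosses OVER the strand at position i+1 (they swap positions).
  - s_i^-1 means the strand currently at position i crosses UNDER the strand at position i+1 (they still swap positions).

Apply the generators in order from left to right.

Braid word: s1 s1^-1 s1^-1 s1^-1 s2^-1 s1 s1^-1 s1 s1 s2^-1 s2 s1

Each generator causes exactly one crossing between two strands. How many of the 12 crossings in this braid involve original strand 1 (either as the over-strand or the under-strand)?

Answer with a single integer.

Gen 1: crossing 1x2. Involves strand 1? yes. Count so far: 1
Gen 2: crossing 2x1. Involves strand 1? yes. Count so far: 2
Gen 3: crossing 1x2. Involves strand 1? yes. Count so far: 3
Gen 4: crossing 2x1. Involves strand 1? yes. Count so far: 4
Gen 5: crossing 2x3. Involves strand 1? no. Count so far: 4
Gen 6: crossing 1x3. Involves strand 1? yes. Count so far: 5
Gen 7: crossing 3x1. Involves strand 1? yes. Count so far: 6
Gen 8: crossing 1x3. Involves strand 1? yes. Count so far: 7
Gen 9: crossing 3x1. Involves strand 1? yes. Count so far: 8
Gen 10: crossing 3x2. Involves strand 1? no. Count so far: 8
Gen 11: crossing 2x3. Involves strand 1? no. Count so far: 8
Gen 12: crossing 1x3. Involves strand 1? yes. Count so far: 9

Answer: 9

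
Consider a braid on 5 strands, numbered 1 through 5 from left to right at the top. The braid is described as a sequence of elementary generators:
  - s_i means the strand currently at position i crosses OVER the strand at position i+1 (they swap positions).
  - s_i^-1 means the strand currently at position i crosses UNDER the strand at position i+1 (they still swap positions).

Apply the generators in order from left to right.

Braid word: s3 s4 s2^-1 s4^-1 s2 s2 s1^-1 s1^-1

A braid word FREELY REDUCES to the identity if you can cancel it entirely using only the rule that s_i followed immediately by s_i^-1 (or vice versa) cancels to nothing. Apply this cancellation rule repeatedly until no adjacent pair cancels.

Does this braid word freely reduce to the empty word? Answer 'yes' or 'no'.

Answer: no

Derivation:
Gen 1 (s3): push. Stack: [s3]
Gen 2 (s4): push. Stack: [s3 s4]
Gen 3 (s2^-1): push. Stack: [s3 s4 s2^-1]
Gen 4 (s4^-1): push. Stack: [s3 s4 s2^-1 s4^-1]
Gen 5 (s2): push. Stack: [s3 s4 s2^-1 s4^-1 s2]
Gen 6 (s2): push. Stack: [s3 s4 s2^-1 s4^-1 s2 s2]
Gen 7 (s1^-1): push. Stack: [s3 s4 s2^-1 s4^-1 s2 s2 s1^-1]
Gen 8 (s1^-1): push. Stack: [s3 s4 s2^-1 s4^-1 s2 s2 s1^-1 s1^-1]
Reduced word: s3 s4 s2^-1 s4^-1 s2 s2 s1^-1 s1^-1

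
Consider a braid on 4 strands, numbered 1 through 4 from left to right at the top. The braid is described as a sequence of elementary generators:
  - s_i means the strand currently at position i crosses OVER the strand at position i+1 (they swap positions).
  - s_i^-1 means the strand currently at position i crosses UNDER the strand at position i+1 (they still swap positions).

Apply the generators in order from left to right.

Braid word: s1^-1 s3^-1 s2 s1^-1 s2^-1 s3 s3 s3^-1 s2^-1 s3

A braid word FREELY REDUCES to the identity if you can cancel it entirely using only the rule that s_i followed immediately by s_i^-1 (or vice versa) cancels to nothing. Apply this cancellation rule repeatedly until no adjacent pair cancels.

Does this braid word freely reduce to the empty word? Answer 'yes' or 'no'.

Gen 1 (s1^-1): push. Stack: [s1^-1]
Gen 2 (s3^-1): push. Stack: [s1^-1 s3^-1]
Gen 3 (s2): push. Stack: [s1^-1 s3^-1 s2]
Gen 4 (s1^-1): push. Stack: [s1^-1 s3^-1 s2 s1^-1]
Gen 5 (s2^-1): push. Stack: [s1^-1 s3^-1 s2 s1^-1 s2^-1]
Gen 6 (s3): push. Stack: [s1^-1 s3^-1 s2 s1^-1 s2^-1 s3]
Gen 7 (s3): push. Stack: [s1^-1 s3^-1 s2 s1^-1 s2^-1 s3 s3]
Gen 8 (s3^-1): cancels prior s3. Stack: [s1^-1 s3^-1 s2 s1^-1 s2^-1 s3]
Gen 9 (s2^-1): push. Stack: [s1^-1 s3^-1 s2 s1^-1 s2^-1 s3 s2^-1]
Gen 10 (s3): push. Stack: [s1^-1 s3^-1 s2 s1^-1 s2^-1 s3 s2^-1 s3]
Reduced word: s1^-1 s3^-1 s2 s1^-1 s2^-1 s3 s2^-1 s3

Answer: no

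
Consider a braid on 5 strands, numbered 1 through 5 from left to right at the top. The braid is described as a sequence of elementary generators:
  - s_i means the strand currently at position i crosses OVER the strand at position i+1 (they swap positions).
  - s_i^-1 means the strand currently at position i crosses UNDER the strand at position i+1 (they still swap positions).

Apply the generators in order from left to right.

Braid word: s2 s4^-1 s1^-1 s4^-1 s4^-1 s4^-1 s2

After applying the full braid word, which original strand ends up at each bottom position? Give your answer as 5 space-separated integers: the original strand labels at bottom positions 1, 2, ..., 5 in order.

Gen 1 (s2): strand 2 crosses over strand 3. Perm now: [1 3 2 4 5]
Gen 2 (s4^-1): strand 4 crosses under strand 5. Perm now: [1 3 2 5 4]
Gen 3 (s1^-1): strand 1 crosses under strand 3. Perm now: [3 1 2 5 4]
Gen 4 (s4^-1): strand 5 crosses under strand 4. Perm now: [3 1 2 4 5]
Gen 5 (s4^-1): strand 4 crosses under strand 5. Perm now: [3 1 2 5 4]
Gen 6 (s4^-1): strand 5 crosses under strand 4. Perm now: [3 1 2 4 5]
Gen 7 (s2): strand 1 crosses over strand 2. Perm now: [3 2 1 4 5]

Answer: 3 2 1 4 5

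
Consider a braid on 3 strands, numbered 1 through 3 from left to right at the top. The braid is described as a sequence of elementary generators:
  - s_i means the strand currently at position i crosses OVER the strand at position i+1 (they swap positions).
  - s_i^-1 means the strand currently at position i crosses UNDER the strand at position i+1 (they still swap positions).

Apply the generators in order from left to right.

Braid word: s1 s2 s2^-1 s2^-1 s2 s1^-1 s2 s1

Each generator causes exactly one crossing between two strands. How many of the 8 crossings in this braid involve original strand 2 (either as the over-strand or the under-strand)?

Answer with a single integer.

Gen 1: crossing 1x2. Involves strand 2? yes. Count so far: 1
Gen 2: crossing 1x3. Involves strand 2? no. Count so far: 1
Gen 3: crossing 3x1. Involves strand 2? no. Count so far: 1
Gen 4: crossing 1x3. Involves strand 2? no. Count so far: 1
Gen 5: crossing 3x1. Involves strand 2? no. Count so far: 1
Gen 6: crossing 2x1. Involves strand 2? yes. Count so far: 2
Gen 7: crossing 2x3. Involves strand 2? yes. Count so far: 3
Gen 8: crossing 1x3. Involves strand 2? no. Count so far: 3

Answer: 3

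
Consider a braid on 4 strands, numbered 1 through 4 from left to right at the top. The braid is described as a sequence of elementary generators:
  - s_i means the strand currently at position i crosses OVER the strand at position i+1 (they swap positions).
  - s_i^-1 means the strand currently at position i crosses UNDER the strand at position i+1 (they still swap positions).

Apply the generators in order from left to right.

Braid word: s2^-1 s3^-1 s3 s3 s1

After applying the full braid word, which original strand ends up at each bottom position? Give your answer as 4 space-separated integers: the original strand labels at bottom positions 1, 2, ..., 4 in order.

Gen 1 (s2^-1): strand 2 crosses under strand 3. Perm now: [1 3 2 4]
Gen 2 (s3^-1): strand 2 crosses under strand 4. Perm now: [1 3 4 2]
Gen 3 (s3): strand 4 crosses over strand 2. Perm now: [1 3 2 4]
Gen 4 (s3): strand 2 crosses over strand 4. Perm now: [1 3 4 2]
Gen 5 (s1): strand 1 crosses over strand 3. Perm now: [3 1 4 2]

Answer: 3 1 4 2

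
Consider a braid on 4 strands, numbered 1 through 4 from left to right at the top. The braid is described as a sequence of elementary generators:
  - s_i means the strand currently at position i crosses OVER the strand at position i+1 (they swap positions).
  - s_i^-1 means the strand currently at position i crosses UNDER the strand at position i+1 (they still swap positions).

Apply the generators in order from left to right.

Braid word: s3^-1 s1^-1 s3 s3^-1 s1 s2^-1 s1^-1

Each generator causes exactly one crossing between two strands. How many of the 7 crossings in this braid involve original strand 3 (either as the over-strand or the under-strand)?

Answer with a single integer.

Answer: 3

Derivation:
Gen 1: crossing 3x4. Involves strand 3? yes. Count so far: 1
Gen 2: crossing 1x2. Involves strand 3? no. Count so far: 1
Gen 3: crossing 4x3. Involves strand 3? yes. Count so far: 2
Gen 4: crossing 3x4. Involves strand 3? yes. Count so far: 3
Gen 5: crossing 2x1. Involves strand 3? no. Count so far: 3
Gen 6: crossing 2x4. Involves strand 3? no. Count so far: 3
Gen 7: crossing 1x4. Involves strand 3? no. Count so far: 3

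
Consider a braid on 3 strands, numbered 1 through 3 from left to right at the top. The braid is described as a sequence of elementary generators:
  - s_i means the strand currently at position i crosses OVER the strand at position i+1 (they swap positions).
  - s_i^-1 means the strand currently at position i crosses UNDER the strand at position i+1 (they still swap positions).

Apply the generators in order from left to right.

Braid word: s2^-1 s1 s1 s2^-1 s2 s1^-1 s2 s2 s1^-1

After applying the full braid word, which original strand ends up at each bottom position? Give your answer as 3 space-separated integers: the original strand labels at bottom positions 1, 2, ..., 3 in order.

Answer: 1 3 2

Derivation:
Gen 1 (s2^-1): strand 2 crosses under strand 3. Perm now: [1 3 2]
Gen 2 (s1): strand 1 crosses over strand 3. Perm now: [3 1 2]
Gen 3 (s1): strand 3 crosses over strand 1. Perm now: [1 3 2]
Gen 4 (s2^-1): strand 3 crosses under strand 2. Perm now: [1 2 3]
Gen 5 (s2): strand 2 crosses over strand 3. Perm now: [1 3 2]
Gen 6 (s1^-1): strand 1 crosses under strand 3. Perm now: [3 1 2]
Gen 7 (s2): strand 1 crosses over strand 2. Perm now: [3 2 1]
Gen 8 (s2): strand 2 crosses over strand 1. Perm now: [3 1 2]
Gen 9 (s1^-1): strand 3 crosses under strand 1. Perm now: [1 3 2]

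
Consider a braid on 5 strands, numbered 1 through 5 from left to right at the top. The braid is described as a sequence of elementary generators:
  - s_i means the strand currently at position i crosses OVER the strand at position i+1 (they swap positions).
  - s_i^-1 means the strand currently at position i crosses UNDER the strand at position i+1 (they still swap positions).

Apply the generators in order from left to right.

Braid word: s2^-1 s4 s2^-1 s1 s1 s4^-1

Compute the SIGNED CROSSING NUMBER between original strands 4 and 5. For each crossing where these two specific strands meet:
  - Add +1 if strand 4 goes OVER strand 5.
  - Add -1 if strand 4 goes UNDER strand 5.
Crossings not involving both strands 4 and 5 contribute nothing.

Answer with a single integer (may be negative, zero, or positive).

Gen 1: crossing 2x3. Both 4&5? no. Sum: 0
Gen 2: 4 over 5. Both 4&5? yes. Contrib: +1. Sum: 1
Gen 3: crossing 3x2. Both 4&5? no. Sum: 1
Gen 4: crossing 1x2. Both 4&5? no. Sum: 1
Gen 5: crossing 2x1. Both 4&5? no. Sum: 1
Gen 6: 5 under 4. Both 4&5? yes. Contrib: +1. Sum: 2

Answer: 2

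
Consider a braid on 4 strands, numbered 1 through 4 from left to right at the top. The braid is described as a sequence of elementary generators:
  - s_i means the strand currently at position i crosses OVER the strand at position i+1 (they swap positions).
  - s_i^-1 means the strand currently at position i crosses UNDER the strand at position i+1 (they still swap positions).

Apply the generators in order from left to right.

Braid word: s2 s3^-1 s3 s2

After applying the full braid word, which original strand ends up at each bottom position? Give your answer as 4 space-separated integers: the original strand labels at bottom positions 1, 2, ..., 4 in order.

Answer: 1 2 3 4

Derivation:
Gen 1 (s2): strand 2 crosses over strand 3. Perm now: [1 3 2 4]
Gen 2 (s3^-1): strand 2 crosses under strand 4. Perm now: [1 3 4 2]
Gen 3 (s3): strand 4 crosses over strand 2. Perm now: [1 3 2 4]
Gen 4 (s2): strand 3 crosses over strand 2. Perm now: [1 2 3 4]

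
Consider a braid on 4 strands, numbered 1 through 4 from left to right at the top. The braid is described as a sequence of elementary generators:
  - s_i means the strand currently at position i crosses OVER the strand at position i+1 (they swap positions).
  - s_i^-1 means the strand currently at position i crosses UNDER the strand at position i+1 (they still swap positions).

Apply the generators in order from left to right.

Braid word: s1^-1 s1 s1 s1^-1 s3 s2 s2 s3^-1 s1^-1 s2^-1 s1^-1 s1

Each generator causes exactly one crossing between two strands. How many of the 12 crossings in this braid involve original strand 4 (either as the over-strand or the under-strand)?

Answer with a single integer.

Gen 1: crossing 1x2. Involves strand 4? no. Count so far: 0
Gen 2: crossing 2x1. Involves strand 4? no. Count so far: 0
Gen 3: crossing 1x2. Involves strand 4? no. Count so far: 0
Gen 4: crossing 2x1. Involves strand 4? no. Count so far: 0
Gen 5: crossing 3x4. Involves strand 4? yes. Count so far: 1
Gen 6: crossing 2x4. Involves strand 4? yes. Count so far: 2
Gen 7: crossing 4x2. Involves strand 4? yes. Count so far: 3
Gen 8: crossing 4x3. Involves strand 4? yes. Count so far: 4
Gen 9: crossing 1x2. Involves strand 4? no. Count so far: 4
Gen 10: crossing 1x3. Involves strand 4? no. Count so far: 4
Gen 11: crossing 2x3. Involves strand 4? no. Count so far: 4
Gen 12: crossing 3x2. Involves strand 4? no. Count so far: 4

Answer: 4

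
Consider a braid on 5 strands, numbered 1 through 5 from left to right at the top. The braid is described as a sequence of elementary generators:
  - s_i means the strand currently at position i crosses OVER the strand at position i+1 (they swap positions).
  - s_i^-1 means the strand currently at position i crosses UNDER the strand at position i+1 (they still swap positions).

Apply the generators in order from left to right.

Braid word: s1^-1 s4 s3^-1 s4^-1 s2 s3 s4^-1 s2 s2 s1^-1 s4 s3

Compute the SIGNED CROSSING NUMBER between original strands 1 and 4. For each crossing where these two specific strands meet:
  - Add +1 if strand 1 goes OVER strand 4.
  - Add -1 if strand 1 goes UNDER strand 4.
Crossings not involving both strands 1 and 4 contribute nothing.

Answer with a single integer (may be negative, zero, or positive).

Answer: 0

Derivation:
Gen 1: crossing 1x2. Both 1&4? no. Sum: 0
Gen 2: crossing 4x5. Both 1&4? no. Sum: 0
Gen 3: crossing 3x5. Both 1&4? no. Sum: 0
Gen 4: crossing 3x4. Both 1&4? no. Sum: 0
Gen 5: crossing 1x5. Both 1&4? no. Sum: 0
Gen 6: 1 over 4. Both 1&4? yes. Contrib: +1. Sum: 1
Gen 7: crossing 1x3. Both 1&4? no. Sum: 1
Gen 8: crossing 5x4. Both 1&4? no. Sum: 1
Gen 9: crossing 4x5. Both 1&4? no. Sum: 1
Gen 10: crossing 2x5. Both 1&4? no. Sum: 1
Gen 11: crossing 3x1. Both 1&4? no. Sum: 1
Gen 12: 4 over 1. Both 1&4? yes. Contrib: -1. Sum: 0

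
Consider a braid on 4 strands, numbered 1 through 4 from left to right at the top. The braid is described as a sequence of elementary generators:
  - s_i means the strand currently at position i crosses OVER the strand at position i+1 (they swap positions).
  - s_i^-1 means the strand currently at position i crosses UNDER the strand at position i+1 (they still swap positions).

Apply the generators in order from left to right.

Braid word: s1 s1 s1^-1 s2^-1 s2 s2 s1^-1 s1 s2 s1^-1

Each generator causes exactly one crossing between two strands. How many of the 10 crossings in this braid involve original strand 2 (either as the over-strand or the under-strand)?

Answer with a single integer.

Answer: 6

Derivation:
Gen 1: crossing 1x2. Involves strand 2? yes. Count so far: 1
Gen 2: crossing 2x1. Involves strand 2? yes. Count so far: 2
Gen 3: crossing 1x2. Involves strand 2? yes. Count so far: 3
Gen 4: crossing 1x3. Involves strand 2? no. Count so far: 3
Gen 5: crossing 3x1. Involves strand 2? no. Count so far: 3
Gen 6: crossing 1x3. Involves strand 2? no. Count so far: 3
Gen 7: crossing 2x3. Involves strand 2? yes. Count so far: 4
Gen 8: crossing 3x2. Involves strand 2? yes. Count so far: 5
Gen 9: crossing 3x1. Involves strand 2? no. Count so far: 5
Gen 10: crossing 2x1. Involves strand 2? yes. Count so far: 6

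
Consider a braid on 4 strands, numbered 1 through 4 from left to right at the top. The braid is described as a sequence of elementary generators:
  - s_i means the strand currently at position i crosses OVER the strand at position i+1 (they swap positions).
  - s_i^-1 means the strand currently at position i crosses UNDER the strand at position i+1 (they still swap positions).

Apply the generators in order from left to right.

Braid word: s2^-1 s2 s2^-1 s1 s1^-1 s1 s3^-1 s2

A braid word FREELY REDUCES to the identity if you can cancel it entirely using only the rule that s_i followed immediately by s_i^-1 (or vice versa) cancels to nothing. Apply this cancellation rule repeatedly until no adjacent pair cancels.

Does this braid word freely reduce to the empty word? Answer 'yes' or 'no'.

Gen 1 (s2^-1): push. Stack: [s2^-1]
Gen 2 (s2): cancels prior s2^-1. Stack: []
Gen 3 (s2^-1): push. Stack: [s2^-1]
Gen 4 (s1): push. Stack: [s2^-1 s1]
Gen 5 (s1^-1): cancels prior s1. Stack: [s2^-1]
Gen 6 (s1): push. Stack: [s2^-1 s1]
Gen 7 (s3^-1): push. Stack: [s2^-1 s1 s3^-1]
Gen 8 (s2): push. Stack: [s2^-1 s1 s3^-1 s2]
Reduced word: s2^-1 s1 s3^-1 s2

Answer: no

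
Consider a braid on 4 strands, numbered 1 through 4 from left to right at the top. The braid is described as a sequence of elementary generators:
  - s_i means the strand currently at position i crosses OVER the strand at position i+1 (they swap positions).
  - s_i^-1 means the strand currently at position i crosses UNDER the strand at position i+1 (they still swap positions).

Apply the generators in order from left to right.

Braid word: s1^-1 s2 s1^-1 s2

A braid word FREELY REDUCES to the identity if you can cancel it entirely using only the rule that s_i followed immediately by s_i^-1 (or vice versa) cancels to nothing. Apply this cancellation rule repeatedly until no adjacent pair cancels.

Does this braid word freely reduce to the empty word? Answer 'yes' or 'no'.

Answer: no

Derivation:
Gen 1 (s1^-1): push. Stack: [s1^-1]
Gen 2 (s2): push. Stack: [s1^-1 s2]
Gen 3 (s1^-1): push. Stack: [s1^-1 s2 s1^-1]
Gen 4 (s2): push. Stack: [s1^-1 s2 s1^-1 s2]
Reduced word: s1^-1 s2 s1^-1 s2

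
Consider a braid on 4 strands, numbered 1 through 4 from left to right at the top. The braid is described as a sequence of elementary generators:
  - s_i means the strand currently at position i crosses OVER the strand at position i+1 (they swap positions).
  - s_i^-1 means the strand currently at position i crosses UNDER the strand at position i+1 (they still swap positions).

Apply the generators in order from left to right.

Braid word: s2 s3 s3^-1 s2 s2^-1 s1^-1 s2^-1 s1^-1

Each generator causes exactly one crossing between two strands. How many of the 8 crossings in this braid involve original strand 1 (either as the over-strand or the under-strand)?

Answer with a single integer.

Gen 1: crossing 2x3. Involves strand 1? no. Count so far: 0
Gen 2: crossing 2x4. Involves strand 1? no. Count so far: 0
Gen 3: crossing 4x2. Involves strand 1? no. Count so far: 0
Gen 4: crossing 3x2. Involves strand 1? no. Count so far: 0
Gen 5: crossing 2x3. Involves strand 1? no. Count so far: 0
Gen 6: crossing 1x3. Involves strand 1? yes. Count so far: 1
Gen 7: crossing 1x2. Involves strand 1? yes. Count so far: 2
Gen 8: crossing 3x2. Involves strand 1? no. Count so far: 2

Answer: 2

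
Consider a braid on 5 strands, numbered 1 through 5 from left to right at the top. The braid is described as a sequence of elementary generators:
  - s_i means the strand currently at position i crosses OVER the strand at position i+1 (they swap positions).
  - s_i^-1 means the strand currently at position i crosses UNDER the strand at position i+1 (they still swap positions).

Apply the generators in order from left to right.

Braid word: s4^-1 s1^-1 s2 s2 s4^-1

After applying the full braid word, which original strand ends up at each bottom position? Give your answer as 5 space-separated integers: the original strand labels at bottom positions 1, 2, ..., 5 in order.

Gen 1 (s4^-1): strand 4 crosses under strand 5. Perm now: [1 2 3 5 4]
Gen 2 (s1^-1): strand 1 crosses under strand 2. Perm now: [2 1 3 5 4]
Gen 3 (s2): strand 1 crosses over strand 3. Perm now: [2 3 1 5 4]
Gen 4 (s2): strand 3 crosses over strand 1. Perm now: [2 1 3 5 4]
Gen 5 (s4^-1): strand 5 crosses under strand 4. Perm now: [2 1 3 4 5]

Answer: 2 1 3 4 5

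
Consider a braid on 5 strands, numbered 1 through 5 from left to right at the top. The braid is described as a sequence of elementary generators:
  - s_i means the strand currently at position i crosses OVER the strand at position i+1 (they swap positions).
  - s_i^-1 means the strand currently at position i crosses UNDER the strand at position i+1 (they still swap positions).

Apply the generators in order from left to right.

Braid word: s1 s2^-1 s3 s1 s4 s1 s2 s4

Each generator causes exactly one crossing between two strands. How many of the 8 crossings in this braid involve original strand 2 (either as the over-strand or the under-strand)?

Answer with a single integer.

Answer: 3

Derivation:
Gen 1: crossing 1x2. Involves strand 2? yes. Count so far: 1
Gen 2: crossing 1x3. Involves strand 2? no. Count so far: 1
Gen 3: crossing 1x4. Involves strand 2? no. Count so far: 1
Gen 4: crossing 2x3. Involves strand 2? yes. Count so far: 2
Gen 5: crossing 1x5. Involves strand 2? no. Count so far: 2
Gen 6: crossing 3x2. Involves strand 2? yes. Count so far: 3
Gen 7: crossing 3x4. Involves strand 2? no. Count so far: 3
Gen 8: crossing 5x1. Involves strand 2? no. Count so far: 3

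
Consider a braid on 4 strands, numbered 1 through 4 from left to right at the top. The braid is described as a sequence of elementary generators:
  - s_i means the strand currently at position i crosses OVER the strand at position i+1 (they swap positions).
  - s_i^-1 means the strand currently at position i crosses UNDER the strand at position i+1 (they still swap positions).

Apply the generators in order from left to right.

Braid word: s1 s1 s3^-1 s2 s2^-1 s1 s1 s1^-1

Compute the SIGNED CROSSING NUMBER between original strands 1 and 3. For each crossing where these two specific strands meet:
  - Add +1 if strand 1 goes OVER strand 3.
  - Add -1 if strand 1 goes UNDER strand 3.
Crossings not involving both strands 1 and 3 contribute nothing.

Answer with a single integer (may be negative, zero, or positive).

Gen 1: crossing 1x2. Both 1&3? no. Sum: 0
Gen 2: crossing 2x1. Both 1&3? no. Sum: 0
Gen 3: crossing 3x4. Both 1&3? no. Sum: 0
Gen 4: crossing 2x4. Both 1&3? no. Sum: 0
Gen 5: crossing 4x2. Both 1&3? no. Sum: 0
Gen 6: crossing 1x2. Both 1&3? no. Sum: 0
Gen 7: crossing 2x1. Both 1&3? no. Sum: 0
Gen 8: crossing 1x2. Both 1&3? no. Sum: 0

Answer: 0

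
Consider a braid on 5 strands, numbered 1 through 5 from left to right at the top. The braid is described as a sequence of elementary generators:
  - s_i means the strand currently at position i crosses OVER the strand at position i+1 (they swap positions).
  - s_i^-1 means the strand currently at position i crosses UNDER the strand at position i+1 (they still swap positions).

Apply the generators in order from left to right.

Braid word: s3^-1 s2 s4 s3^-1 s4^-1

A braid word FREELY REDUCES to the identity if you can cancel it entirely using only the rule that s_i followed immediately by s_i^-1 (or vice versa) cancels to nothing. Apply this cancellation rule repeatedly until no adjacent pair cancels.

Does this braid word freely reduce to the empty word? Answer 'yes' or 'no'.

Gen 1 (s3^-1): push. Stack: [s3^-1]
Gen 2 (s2): push. Stack: [s3^-1 s2]
Gen 3 (s4): push. Stack: [s3^-1 s2 s4]
Gen 4 (s3^-1): push. Stack: [s3^-1 s2 s4 s3^-1]
Gen 5 (s4^-1): push. Stack: [s3^-1 s2 s4 s3^-1 s4^-1]
Reduced word: s3^-1 s2 s4 s3^-1 s4^-1

Answer: no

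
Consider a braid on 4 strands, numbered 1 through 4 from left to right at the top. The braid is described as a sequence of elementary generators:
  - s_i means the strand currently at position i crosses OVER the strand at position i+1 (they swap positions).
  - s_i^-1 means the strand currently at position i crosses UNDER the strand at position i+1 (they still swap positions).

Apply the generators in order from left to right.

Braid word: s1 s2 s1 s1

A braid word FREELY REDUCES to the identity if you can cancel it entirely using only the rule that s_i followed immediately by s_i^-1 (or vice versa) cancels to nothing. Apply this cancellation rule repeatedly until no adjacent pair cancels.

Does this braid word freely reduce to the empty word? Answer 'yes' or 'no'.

Answer: no

Derivation:
Gen 1 (s1): push. Stack: [s1]
Gen 2 (s2): push. Stack: [s1 s2]
Gen 3 (s1): push. Stack: [s1 s2 s1]
Gen 4 (s1): push. Stack: [s1 s2 s1 s1]
Reduced word: s1 s2 s1 s1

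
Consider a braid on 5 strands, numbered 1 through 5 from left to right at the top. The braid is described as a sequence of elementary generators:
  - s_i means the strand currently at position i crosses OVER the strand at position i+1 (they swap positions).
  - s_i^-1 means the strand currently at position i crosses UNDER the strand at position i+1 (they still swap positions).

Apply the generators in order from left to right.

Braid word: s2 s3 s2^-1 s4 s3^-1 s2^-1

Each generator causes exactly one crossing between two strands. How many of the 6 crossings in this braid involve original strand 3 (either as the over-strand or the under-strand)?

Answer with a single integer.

Gen 1: crossing 2x3. Involves strand 3? yes. Count so far: 1
Gen 2: crossing 2x4. Involves strand 3? no. Count so far: 1
Gen 3: crossing 3x4. Involves strand 3? yes. Count so far: 2
Gen 4: crossing 2x5. Involves strand 3? no. Count so far: 2
Gen 5: crossing 3x5. Involves strand 3? yes. Count so far: 3
Gen 6: crossing 4x5. Involves strand 3? no. Count so far: 3

Answer: 3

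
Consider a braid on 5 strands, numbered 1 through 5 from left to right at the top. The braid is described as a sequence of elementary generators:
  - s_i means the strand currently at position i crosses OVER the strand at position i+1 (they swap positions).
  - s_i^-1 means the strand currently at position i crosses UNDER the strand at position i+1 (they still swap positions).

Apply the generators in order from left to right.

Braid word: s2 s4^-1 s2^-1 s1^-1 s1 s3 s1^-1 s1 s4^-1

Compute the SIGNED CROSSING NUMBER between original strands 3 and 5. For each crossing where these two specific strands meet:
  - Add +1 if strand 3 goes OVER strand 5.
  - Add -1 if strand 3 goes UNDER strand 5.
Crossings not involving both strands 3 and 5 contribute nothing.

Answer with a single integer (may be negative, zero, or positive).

Gen 1: crossing 2x3. Both 3&5? no. Sum: 0
Gen 2: crossing 4x5. Both 3&5? no. Sum: 0
Gen 3: crossing 3x2. Both 3&5? no. Sum: 0
Gen 4: crossing 1x2. Both 3&5? no. Sum: 0
Gen 5: crossing 2x1. Both 3&5? no. Sum: 0
Gen 6: 3 over 5. Both 3&5? yes. Contrib: +1. Sum: 1
Gen 7: crossing 1x2. Both 3&5? no. Sum: 1
Gen 8: crossing 2x1. Both 3&5? no. Sum: 1
Gen 9: crossing 3x4. Both 3&5? no. Sum: 1

Answer: 1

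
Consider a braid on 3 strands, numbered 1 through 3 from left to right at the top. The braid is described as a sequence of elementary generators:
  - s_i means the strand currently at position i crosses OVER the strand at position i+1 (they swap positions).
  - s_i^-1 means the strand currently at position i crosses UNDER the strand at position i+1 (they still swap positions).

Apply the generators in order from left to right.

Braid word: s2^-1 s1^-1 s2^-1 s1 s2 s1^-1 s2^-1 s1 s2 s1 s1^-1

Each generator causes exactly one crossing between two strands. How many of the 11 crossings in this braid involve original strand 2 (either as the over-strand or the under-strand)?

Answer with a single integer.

Answer: 8

Derivation:
Gen 1: crossing 2x3. Involves strand 2? yes. Count so far: 1
Gen 2: crossing 1x3. Involves strand 2? no. Count so far: 1
Gen 3: crossing 1x2. Involves strand 2? yes. Count so far: 2
Gen 4: crossing 3x2. Involves strand 2? yes. Count so far: 3
Gen 5: crossing 3x1. Involves strand 2? no. Count so far: 3
Gen 6: crossing 2x1. Involves strand 2? yes. Count so far: 4
Gen 7: crossing 2x3. Involves strand 2? yes. Count so far: 5
Gen 8: crossing 1x3. Involves strand 2? no. Count so far: 5
Gen 9: crossing 1x2. Involves strand 2? yes. Count so far: 6
Gen 10: crossing 3x2. Involves strand 2? yes. Count so far: 7
Gen 11: crossing 2x3. Involves strand 2? yes. Count so far: 8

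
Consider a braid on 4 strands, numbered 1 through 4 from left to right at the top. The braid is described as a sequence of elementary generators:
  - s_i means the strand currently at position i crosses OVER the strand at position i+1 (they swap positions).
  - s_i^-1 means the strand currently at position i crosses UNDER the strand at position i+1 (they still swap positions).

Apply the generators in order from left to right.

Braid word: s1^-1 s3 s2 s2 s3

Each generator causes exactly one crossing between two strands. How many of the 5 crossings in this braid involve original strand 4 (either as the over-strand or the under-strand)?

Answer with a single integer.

Gen 1: crossing 1x2. Involves strand 4? no. Count so far: 0
Gen 2: crossing 3x4. Involves strand 4? yes. Count so far: 1
Gen 3: crossing 1x4. Involves strand 4? yes. Count so far: 2
Gen 4: crossing 4x1. Involves strand 4? yes. Count so far: 3
Gen 5: crossing 4x3. Involves strand 4? yes. Count so far: 4

Answer: 4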